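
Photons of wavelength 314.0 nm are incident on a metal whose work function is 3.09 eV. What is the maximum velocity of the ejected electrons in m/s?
5.4955e+05 m/s

First, find the maximum kinetic energy:
E_photon = hc/λ = 3.9485 eV
KE_max = E_photon - φ = 3.9485 - 3.09 = 0.8585 eV

Convert to Joules: KE_max = 0.8585 × 1.602×10⁻¹⁹ J = 1.3755e-19 J

Then use KE = ½mv² to find velocity:
v = √(2·KE/m) = √(2 × 1.3755e-19 J / 9.109e-31 kg)
v = 5.4955e+05 m/s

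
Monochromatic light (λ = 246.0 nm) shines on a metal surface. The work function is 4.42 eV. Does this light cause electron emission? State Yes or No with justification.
Yes

For photoemission, the photon energy must exceed the work function.

Photon energy: E = hc/λ = 5.0400 eV
Work function: φ = 4.42 eV

Since E_photon (5.0400 eV) > φ (4.42 eV), photoemission WILL occur.
The threshold wavelength is λ₀ = hc/φ = 280.5 nm.
Since 246.0 nm < 280.5 nm, the light has sufficient energy.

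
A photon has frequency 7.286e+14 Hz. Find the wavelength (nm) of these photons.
411.46 nm

Using the wave equation: c = fλ

Solving for wavelength:
λ = c/f = (3×10⁸ m/s) / (7.286e+14 Hz)
λ = 411.46 nm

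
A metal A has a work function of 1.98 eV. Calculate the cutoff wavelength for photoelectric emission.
626.18 nm

The threshold wavelength is when the photon energy equals the work function:
hc/λ₀ = φ

Solving for λ₀:
λ₀ = hc/φ = (6.626×10⁻³⁴ J·s)(3×10⁸ m/s) / (1.98 eV × 1.602×10⁻¹⁹ J/eV)
λ₀ = 626.18 nm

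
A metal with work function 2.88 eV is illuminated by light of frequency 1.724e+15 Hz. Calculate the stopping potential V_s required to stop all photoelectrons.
4.2499 V

The stopping potential V_s satisfies: eV_s = KE_max

First, find KE_max using Einstein's equation:
E_photon = hf = (6.626×10⁻³⁴ J·s)(1.724e+15 Hz) = 7.1299 eV
KE_max = E_photon - φ = 7.1299 - 2.88 = 4.2499 eV

Since eV_s = KE_max:
V_s = KE_max/e = 4.2499 V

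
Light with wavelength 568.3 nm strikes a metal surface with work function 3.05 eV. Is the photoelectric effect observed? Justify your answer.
No

For photoemission, the photon energy must exceed the work function.

Photon energy: E = hc/λ = 2.1817 eV
Work function: φ = 3.05 eV

Since E_photon (2.1817 eV) < φ (3.05 eV), photoemission will NOT occur.
The threshold wavelength is λ₀ = hc/φ = 406.5 nm.
Since 568.3 nm > 406.5 nm, the photons lack sufficient energy.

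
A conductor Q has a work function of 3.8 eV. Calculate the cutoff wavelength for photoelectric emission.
326.27 nm

The threshold wavelength is when the photon energy equals the work function:
hc/λ₀ = φ

Solving for λ₀:
λ₀ = hc/φ = (6.626×10⁻³⁴ J·s)(3×10⁸ m/s) / (3.8 eV × 1.602×10⁻¹⁹ J/eV)
λ₀ = 326.27 nm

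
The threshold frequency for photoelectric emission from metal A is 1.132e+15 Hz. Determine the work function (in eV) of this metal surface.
4.68 eV

At the threshold frequency, photon energy equals work function:
φ = hf₀

Calculating:
φ = (6.626×10⁻³⁴ J·s)(1.132e+15 Hz)
φ = 4.68 eV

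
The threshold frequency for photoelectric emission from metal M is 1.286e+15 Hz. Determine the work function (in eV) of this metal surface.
5.32 eV

At the threshold frequency, photon energy equals work function:
φ = hf₀

Calculating:
φ = (6.626×10⁻³⁴ J·s)(1.286e+15 Hz)
φ = 5.32 eV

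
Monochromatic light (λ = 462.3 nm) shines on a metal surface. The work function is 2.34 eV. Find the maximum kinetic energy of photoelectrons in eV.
0.3419 eV

Using Einstein's photoelectric equation: KE_max = hf - φ = hc/λ - φ

First, calculate the photon energy:
E_photon = hc/λ = (6.626×10⁻³⁴ J·s)(3×10⁸ m/s) / (462.3×10⁻⁹ m)
E_photon = 2.6819 eV

Then, the maximum kinetic energy:
KE_max = E_photon - φ = 2.6819 eV - 2.34 eV = 0.3419 eV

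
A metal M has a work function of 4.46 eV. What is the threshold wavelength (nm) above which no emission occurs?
277.99 nm

The threshold wavelength is when the photon energy equals the work function:
hc/λ₀ = φ

Solving for λ₀:
λ₀ = hc/φ = (6.626×10⁻³⁴ J·s)(3×10⁸ m/s) / (4.46 eV × 1.602×10⁻¹⁹ J/eV)
λ₀ = 277.99 nm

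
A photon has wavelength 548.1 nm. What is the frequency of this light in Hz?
5.4697e+14 Hz

Using the wave equation: c = fλ

Solving for frequency:
f = c/λ = (3×10⁸ m/s) / (548.1×10⁻⁹ m)
f = 5.4697e+14 Hz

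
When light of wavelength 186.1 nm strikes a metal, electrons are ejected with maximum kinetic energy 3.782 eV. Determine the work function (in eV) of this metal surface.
2.88 eV

From Einstein's photoelectric equation: KE_max = hf - φ = hc/λ - φ

Rearranging for φ:
φ = hc/λ - KE_max

Calculate photon energy:
E_photon = hc/λ = 6.6622 eV

Therefore:
φ = 6.6622 - 3.782 = 2.88 eV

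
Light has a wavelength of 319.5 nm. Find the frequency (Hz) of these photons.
9.3832e+14 Hz

Using the wave equation: c = fλ

Solving for frequency:
f = c/λ = (3×10⁸ m/s) / (319.5×10⁻⁹ m)
f = 9.3832e+14 Hz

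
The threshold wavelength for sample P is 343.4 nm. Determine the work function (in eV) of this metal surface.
3.61 eV

At the threshold wavelength, photon energy equals work function:
φ = hc/λ₀

Calculating:
φ = (6.626×10⁻³⁴ J·s)(3×10⁸ m/s) / (343.4×10⁻⁹ m)
φ = 3.61 eV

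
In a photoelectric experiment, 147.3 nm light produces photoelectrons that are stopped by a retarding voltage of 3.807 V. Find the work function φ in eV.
4.61 eV

The stopping potential gives the maximum kinetic energy: KE_max = eV_s = 3.807 eV

From Einstein's photoelectric equation: KE_max = hc/λ - φ
Rearranging: φ = hc/λ - KE_max

Calculate photon energy:
E_photon = hc/λ = (6.626×10⁻³⁴ J·s)(3×10⁸ m/s) / (147.3×10⁻⁹ m) = 8.4171 eV

Therefore:
φ = 8.4171 - 3.807 = 4.61 eV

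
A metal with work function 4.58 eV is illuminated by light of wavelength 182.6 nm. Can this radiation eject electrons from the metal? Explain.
Yes

For photoemission, the photon energy must exceed the work function.

Photon energy: E = hc/λ = 6.7899 eV
Work function: φ = 4.58 eV

Since E_photon (6.7899 eV) > φ (4.58 eV), photoemission WILL occur.
The threshold wavelength is λ₀ = hc/φ = 270.7 nm.
Since 182.6 nm < 270.7 nm, the light has sufficient energy.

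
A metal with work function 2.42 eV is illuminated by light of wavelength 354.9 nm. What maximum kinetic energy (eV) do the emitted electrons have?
1.0735 eV

Using Einstein's photoelectric equation: KE_max = hf - φ = hc/λ - φ

First, calculate the photon energy:
E_photon = hc/λ = (6.626×10⁻³⁴ J·s)(3×10⁸ m/s) / (354.9×10⁻⁹ m)
E_photon = 3.4935 eV

Then, the maximum kinetic energy:
KE_max = E_photon - φ = 3.4935 eV - 2.42 eV = 1.0735 eV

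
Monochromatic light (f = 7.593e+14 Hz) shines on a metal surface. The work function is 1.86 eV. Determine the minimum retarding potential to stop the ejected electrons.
1.2802 V

The stopping potential V_s satisfies: eV_s = KE_max

First, find KE_max using Einstein's equation:
E_photon = hf = (6.626×10⁻³⁴ J·s)(7.593e+14 Hz) = 3.1402 eV
KE_max = E_photon - φ = 3.1402 - 1.86 = 1.2802 eV

Since eV_s = KE_max:
V_s = KE_max/e = 1.2802 V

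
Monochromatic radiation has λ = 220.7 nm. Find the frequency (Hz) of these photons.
1.3584e+15 Hz

Using the wave equation: c = fλ

Solving for frequency:
f = c/λ = (3×10⁸ m/s) / (220.7×10⁻⁹ m)
f = 1.3584e+15 Hz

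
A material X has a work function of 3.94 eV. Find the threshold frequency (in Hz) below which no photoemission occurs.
9.5269e+14 Hz

The threshold frequency is when the photon energy equals the work function:
hf₀ = φ

Solving for f₀:
f₀ = φ/h = (3.94 eV × 1.602×10⁻¹⁹ J/eV) / (6.626×10⁻³⁴ J·s)
f₀ = 9.5269e+14 Hz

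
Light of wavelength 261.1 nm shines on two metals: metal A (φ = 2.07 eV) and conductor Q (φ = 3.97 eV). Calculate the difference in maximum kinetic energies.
1.9000 eV

Using KE_max = hc/λ - φ for each metal:

Photon energy: E = hc/λ = 4.7485 eV

For metal A (φ₁ = 2.07 eV):
KE₁ = E - φ₁ = 4.7485 - 2.07 = 2.6785 eV

For conductor Q (φ₂ = 3.97 eV):
KE₂ = E - φ₂ = 4.7485 - 3.97 = 0.7785 eV

Difference:
ΔKE = KE₁ - KE₂ = 2.6785 - 0.7785 = 1.9000 eV

Note: The difference equals the difference in work functions: 3.97 - 2.07 = 1.90 eV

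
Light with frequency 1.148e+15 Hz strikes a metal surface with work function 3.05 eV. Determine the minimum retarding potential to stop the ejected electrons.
1.6977 V

The stopping potential V_s satisfies: eV_s = KE_max

First, find KE_max using Einstein's equation:
E_photon = hf = (6.626×10⁻³⁴ J·s)(1.148e+15 Hz) = 4.7477 eV
KE_max = E_photon - φ = 4.7477 - 3.05 = 1.6977 eV

Since eV_s = KE_max:
V_s = KE_max/e = 1.6977 V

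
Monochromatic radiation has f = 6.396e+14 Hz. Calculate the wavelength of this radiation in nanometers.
468.72 nm

Using the wave equation: c = fλ

Solving for wavelength:
λ = c/f = (3×10⁸ m/s) / (6.396e+14 Hz)
λ = 468.72 nm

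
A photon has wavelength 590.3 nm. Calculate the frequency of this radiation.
5.0786e+14 Hz

Using the wave equation: c = fλ

Solving for frequency:
f = c/λ = (3×10⁸ m/s) / (590.3×10⁻⁹ m)
f = 5.0786e+14 Hz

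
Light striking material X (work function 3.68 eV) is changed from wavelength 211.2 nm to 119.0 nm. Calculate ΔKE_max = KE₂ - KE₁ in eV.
4.5484 eV

Using Einstein's equation: KE_max = hc/λ - φ

For λ₁ = 211.2 nm:
KE₁ = hc/λ₁ - φ = 5.8705 - 3.68 = 2.1905 eV

For λ₂ = 119.0 nm:
KE₂ = hc/λ₂ - φ = 10.4188 - 3.68 = 6.7388 eV

Change in KE:
ΔKE = KE₂ - KE₁ = 6.7388 - 2.1905 = 4.5484 eV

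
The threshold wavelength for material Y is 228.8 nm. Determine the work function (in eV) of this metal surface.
5.42 eV

At the threshold wavelength, photon energy equals work function:
φ = hc/λ₀

Calculating:
φ = (6.626×10⁻³⁴ J·s)(3×10⁸ m/s) / (228.8×10⁻⁹ m)
φ = 5.42 eV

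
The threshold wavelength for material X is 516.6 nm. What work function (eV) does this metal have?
2.40 eV

At the threshold wavelength, photon energy equals work function:
φ = hc/λ₀

Calculating:
φ = (6.626×10⁻³⁴ J·s)(3×10⁸ m/s) / (516.6×10⁻⁹ m)
φ = 2.40 eV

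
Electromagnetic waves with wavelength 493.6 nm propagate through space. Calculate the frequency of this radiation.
6.0736e+14 Hz

Using the wave equation: c = fλ

Solving for frequency:
f = c/λ = (3×10⁸ m/s) / (493.6×10⁻⁹ m)
f = 6.0736e+14 Hz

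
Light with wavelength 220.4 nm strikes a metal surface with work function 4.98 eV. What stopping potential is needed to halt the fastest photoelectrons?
0.6454 V

The stopping potential V_s satisfies: eV_s = KE_max

First, find KE_max using Einstein's equation:
E_photon = hc/λ = 5.6254 eV
KE_max = E_photon - φ = 5.6254 - 4.98 = 0.6454 eV

Since eV_s = KE_max:
V_s = KE_max/e = 0.6454 V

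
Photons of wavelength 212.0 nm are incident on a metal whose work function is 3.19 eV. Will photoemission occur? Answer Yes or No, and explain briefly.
Yes

For photoemission, the photon energy must exceed the work function.

Photon energy: E = hc/λ = 5.8483 eV
Work function: φ = 3.19 eV

Since E_photon (5.8483 eV) > φ (3.19 eV), photoemission WILL occur.
The threshold wavelength is λ₀ = hc/φ = 388.7 nm.
Since 212.0 nm < 388.7 nm, the light has sufficient energy.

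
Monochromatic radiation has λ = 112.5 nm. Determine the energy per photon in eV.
11.0208 eV

Using E = hf = hc/λ:

E = hc/λ = (6.626×10⁻³⁴ J·s)(3×10⁸ m/s) / (112.5×10⁻⁹ m)
E = 11.0208 eV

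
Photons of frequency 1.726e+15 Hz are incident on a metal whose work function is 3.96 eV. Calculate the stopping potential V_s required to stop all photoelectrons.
3.1782 V

The stopping potential V_s satisfies: eV_s = KE_max

First, find KE_max using Einstein's equation:
E_photon = hf = (6.626×10⁻³⁴ J·s)(1.726e+15 Hz) = 7.1382 eV
KE_max = E_photon - φ = 7.1382 - 3.96 = 3.1782 eV

Since eV_s = KE_max:
V_s = KE_max/e = 3.1782 V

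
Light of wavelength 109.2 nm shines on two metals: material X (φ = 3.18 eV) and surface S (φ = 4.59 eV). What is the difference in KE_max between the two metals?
1.4100 eV

Using KE_max = hc/λ - φ for each metal:

Photon energy: E = hc/λ = 11.3539 eV

For material X (φ₁ = 3.18 eV):
KE₁ = E - φ₁ = 11.3539 - 3.18 = 8.1739 eV

For surface S (φ₂ = 4.59 eV):
KE₂ = E - φ₂ = 11.3539 - 4.59 = 6.7639 eV

Difference:
ΔKE = KE₁ - KE₂ = 8.1739 - 6.7639 = 1.4100 eV

Note: The difference equals the difference in work functions: 4.59 - 3.18 = 1.41 eV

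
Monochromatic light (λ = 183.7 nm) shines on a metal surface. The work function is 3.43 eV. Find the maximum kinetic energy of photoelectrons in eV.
3.3193 eV

Using Einstein's photoelectric equation: KE_max = hf - φ = hc/λ - φ

First, calculate the photon energy:
E_photon = hc/λ = (6.626×10⁻³⁴ J·s)(3×10⁸ m/s) / (183.7×10⁻⁹ m)
E_photon = 6.7493 eV

Then, the maximum kinetic energy:
KE_max = E_photon - φ = 6.7493 eV - 3.43 eV = 3.3193 eV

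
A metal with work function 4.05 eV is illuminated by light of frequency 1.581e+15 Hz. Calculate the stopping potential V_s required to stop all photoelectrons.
2.4885 V

The stopping potential V_s satisfies: eV_s = KE_max

First, find KE_max using Einstein's equation:
E_photon = hf = (6.626×10⁻³⁴ J·s)(1.581e+15 Hz) = 6.5385 eV
KE_max = E_photon - φ = 6.5385 - 4.05 = 2.4885 eV

Since eV_s = KE_max:
V_s = KE_max/e = 2.4885 V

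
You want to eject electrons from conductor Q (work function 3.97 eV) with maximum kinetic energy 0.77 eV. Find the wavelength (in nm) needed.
261.57 nm

From Einstein's equation: KE_max = hc/λ - φ

Rearranging for λ:
hc/λ = KE_max + φ
λ = hc/(KE_max + φ)

Required photon energy:
E_photon = KE_max + φ = 0.77 + 3.97 = 4.74 eV

Required wavelength:
λ = hc/E_photon = (6.626×10⁻³⁴)(3×10⁸) / (4.74 × 1.602×10⁻¹⁹)
λ = 261.57 nm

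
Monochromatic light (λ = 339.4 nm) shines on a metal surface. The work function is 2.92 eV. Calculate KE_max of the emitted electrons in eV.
0.7330 eV

Using Einstein's photoelectric equation: KE_max = hf - φ = hc/λ - φ

First, calculate the photon energy:
E_photon = hc/λ = (6.626×10⁻³⁴ J·s)(3×10⁸ m/s) / (339.4×10⁻⁹ m)
E_photon = 3.6530 eV

Then, the maximum kinetic energy:
KE_max = E_photon - φ = 3.6530 eV - 2.92 eV = 0.7330 eV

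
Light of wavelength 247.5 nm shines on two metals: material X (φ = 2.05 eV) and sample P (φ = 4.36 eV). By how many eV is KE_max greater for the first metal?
2.3100 eV

Using KE_max = hc/λ - φ for each metal:

Photon energy: E = hc/λ = 5.0095 eV

For material X (φ₁ = 2.05 eV):
KE₁ = E - φ₁ = 5.0095 - 2.05 = 2.9595 eV

For sample P (φ₂ = 4.36 eV):
KE₂ = E - φ₂ = 5.0095 - 4.36 = 0.6495 eV

Difference:
ΔKE = KE₁ - KE₂ = 2.9595 - 0.6495 = 2.3100 eV

Note: The difference equals the difference in work functions: 4.36 - 2.05 = 2.31 eV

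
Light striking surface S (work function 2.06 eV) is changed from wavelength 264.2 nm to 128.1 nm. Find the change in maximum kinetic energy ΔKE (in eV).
4.9859 eV

Using Einstein's equation: KE_max = hc/λ - φ

For λ₁ = 264.2 nm:
KE₁ = hc/λ₁ - φ = 4.6928 - 2.06 = 2.6328 eV

For λ₂ = 128.1 nm:
KE₂ = hc/λ₂ - φ = 9.6787 - 2.06 = 7.6187 eV

Change in KE:
ΔKE = KE₂ - KE₁ = 7.6187 - 2.6328 = 4.9859 eV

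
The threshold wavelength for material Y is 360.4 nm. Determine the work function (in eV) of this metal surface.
3.44 eV

At the threshold wavelength, photon energy equals work function:
φ = hc/λ₀

Calculating:
φ = (6.626×10⁻³⁴ J·s)(3×10⁸ m/s) / (360.4×10⁻⁹ m)
φ = 3.44 eV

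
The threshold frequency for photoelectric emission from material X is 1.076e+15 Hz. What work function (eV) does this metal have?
4.45 eV

At the threshold frequency, photon energy equals work function:
φ = hf₀

Calculating:
φ = (6.626×10⁻³⁴ J·s)(1.076e+15 Hz)
φ = 4.45 eV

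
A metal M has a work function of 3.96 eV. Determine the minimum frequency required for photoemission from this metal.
9.5752e+14 Hz

The threshold frequency is when the photon energy equals the work function:
hf₀ = φ

Solving for f₀:
f₀ = φ/h = (3.96 eV × 1.602×10⁻¹⁹ J/eV) / (6.626×10⁻³⁴ J·s)
f₀ = 9.5752e+14 Hz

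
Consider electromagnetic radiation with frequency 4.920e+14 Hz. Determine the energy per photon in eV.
2.0347 eV

Using E = hf:

E = hf = (6.626×10⁻³⁴ J·s)(4.920e+14 Hz)
E = 2.0347 eV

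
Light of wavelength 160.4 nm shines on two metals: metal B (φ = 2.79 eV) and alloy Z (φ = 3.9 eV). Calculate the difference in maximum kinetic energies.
1.1100 eV

Using KE_max = hc/λ - φ for each metal:

Photon energy: E = hc/λ = 7.7297 eV

For metal B (φ₁ = 2.79 eV):
KE₁ = E - φ₁ = 7.7297 - 2.79 = 4.9397 eV

For alloy Z (φ₂ = 3.9 eV):
KE₂ = E - φ₂ = 7.7297 - 3.9 = 3.8297 eV

Difference:
ΔKE = KE₁ - KE₂ = 4.9397 - 3.8297 = 1.1100 eV

Note: The difference equals the difference in work functions: 3.9 - 2.79 = 1.11 eV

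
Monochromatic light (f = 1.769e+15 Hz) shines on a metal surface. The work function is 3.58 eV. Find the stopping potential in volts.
3.7360 V

The stopping potential V_s satisfies: eV_s = KE_max

First, find KE_max using Einstein's equation:
E_photon = hf = (6.626×10⁻³⁴ J·s)(1.769e+15 Hz) = 7.3160 eV
KE_max = E_photon - φ = 7.3160 - 3.58 = 3.7360 eV

Since eV_s = KE_max:
V_s = KE_max/e = 3.7360 V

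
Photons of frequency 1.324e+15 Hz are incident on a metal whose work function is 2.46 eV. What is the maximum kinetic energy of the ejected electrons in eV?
3.0156 eV

Using Einstein's photoelectric equation: KE_max = hf - φ

First, calculate the photon energy:
E_photon = hf = (6.626×10⁻³⁴ J·s)(1.324e+15 Hz)
E_photon = 5.4756 eV

Then, the maximum kinetic energy:
KE_max = E_photon - φ = 5.4756 eV - 2.46 eV = 3.0156 eV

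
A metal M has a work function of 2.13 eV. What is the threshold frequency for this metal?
5.1503e+14 Hz

The threshold frequency is when the photon energy equals the work function:
hf₀ = φ

Solving for f₀:
f₀ = φ/h = (2.13 eV × 1.602×10⁻¹⁹ J/eV) / (6.626×10⁻³⁴ J·s)
f₀ = 5.1503e+14 Hz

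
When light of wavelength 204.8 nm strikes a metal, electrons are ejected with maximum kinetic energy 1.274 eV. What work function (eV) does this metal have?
4.78 eV

From Einstein's photoelectric equation: KE_max = hf - φ = hc/λ - φ

Rearranging for φ:
φ = hc/λ - KE_max

Calculate photon energy:
E_photon = hc/λ = 6.0539 eV

Therefore:
φ = 6.0539 - 1.274 = 4.78 eV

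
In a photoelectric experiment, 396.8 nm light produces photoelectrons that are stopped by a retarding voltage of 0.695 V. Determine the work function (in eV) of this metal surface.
2.43 eV

The stopping potential gives the maximum kinetic energy: KE_max = eV_s = 0.695 eV

From Einstein's photoelectric equation: KE_max = hc/λ - φ
Rearranging: φ = hc/λ - KE_max

Calculate photon energy:
E_photon = hc/λ = (6.626×10⁻³⁴ J·s)(3×10⁸ m/s) / (396.8×10⁻⁹ m) = 3.1246 eV

Therefore:
φ = 3.1246 - 0.695 = 2.43 eV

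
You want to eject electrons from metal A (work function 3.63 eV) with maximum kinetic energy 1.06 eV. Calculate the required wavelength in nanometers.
264.36 nm

From Einstein's equation: KE_max = hc/λ - φ

Rearranging for λ:
hc/λ = KE_max + φ
λ = hc/(KE_max + φ)

Required photon energy:
E_photon = KE_max + φ = 1.06 + 3.63 = 4.69 eV

Required wavelength:
λ = hc/E_photon = (6.626×10⁻³⁴)(3×10⁸) / (4.69 × 1.602×10⁻¹⁹)
λ = 264.36 nm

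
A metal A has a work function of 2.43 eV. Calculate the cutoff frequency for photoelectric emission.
5.8757e+14 Hz

The threshold frequency is when the photon energy equals the work function:
hf₀ = φ

Solving for f₀:
f₀ = φ/h = (2.43 eV × 1.602×10⁻¹⁹ J/eV) / (6.626×10⁻³⁴ J·s)
f₀ = 5.8757e+14 Hz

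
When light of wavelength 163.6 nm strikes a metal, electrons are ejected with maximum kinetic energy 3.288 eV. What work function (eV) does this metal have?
4.29 eV

From Einstein's photoelectric equation: KE_max = hf - φ = hc/λ - φ

Rearranging for φ:
φ = hc/λ - KE_max

Calculate photon energy:
E_photon = hc/λ = 7.5785 eV

Therefore:
φ = 7.5785 - 3.288 = 4.29 eV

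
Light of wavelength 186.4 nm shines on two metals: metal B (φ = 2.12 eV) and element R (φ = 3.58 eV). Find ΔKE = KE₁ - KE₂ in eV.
1.4600 eV

Using KE_max = hc/λ - φ for each metal:

Photon energy: E = hc/λ = 6.6515 eV

For metal B (φ₁ = 2.12 eV):
KE₁ = E - φ₁ = 6.6515 - 2.12 = 4.5315 eV

For element R (φ₂ = 3.58 eV):
KE₂ = E - φ₂ = 6.6515 - 3.58 = 3.0715 eV

Difference:
ΔKE = KE₁ - KE₂ = 4.5315 - 3.0715 = 1.4600 eV

Note: The difference equals the difference in work functions: 3.58 - 2.12 = 1.46 eV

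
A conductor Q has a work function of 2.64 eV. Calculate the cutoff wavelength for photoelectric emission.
469.64 nm

The threshold wavelength is when the photon energy equals the work function:
hc/λ₀ = φ

Solving for λ₀:
λ₀ = hc/φ = (6.626×10⁻³⁴ J·s)(3×10⁸ m/s) / (2.64 eV × 1.602×10⁻¹⁹ J/eV)
λ₀ = 469.64 nm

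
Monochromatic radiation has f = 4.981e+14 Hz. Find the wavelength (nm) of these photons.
601.87 nm

Using the wave equation: c = fλ

Solving for wavelength:
λ = c/f = (3×10⁸ m/s) / (4.981e+14 Hz)
λ = 601.87 nm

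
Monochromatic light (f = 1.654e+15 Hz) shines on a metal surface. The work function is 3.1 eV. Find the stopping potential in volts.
3.7404 V

The stopping potential V_s satisfies: eV_s = KE_max

First, find KE_max using Einstein's equation:
E_photon = hf = (6.626×10⁻³⁴ J·s)(1.654e+15 Hz) = 6.8404 eV
KE_max = E_photon - φ = 6.8404 - 3.1 = 3.7404 eV

Since eV_s = KE_max:
V_s = KE_max/e = 3.7404 V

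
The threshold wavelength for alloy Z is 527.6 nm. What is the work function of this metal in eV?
2.35 eV

At the threshold wavelength, photon energy equals work function:
φ = hc/λ₀

Calculating:
φ = (6.626×10⁻³⁴ J·s)(3×10⁸ m/s) / (527.6×10⁻⁹ m)
φ = 2.35 eV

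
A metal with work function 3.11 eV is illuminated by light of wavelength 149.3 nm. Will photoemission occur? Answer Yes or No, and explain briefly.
Yes

For photoemission, the photon energy must exceed the work function.

Photon energy: E = hc/λ = 8.3044 eV
Work function: φ = 3.11 eV

Since E_photon (8.3044 eV) > φ (3.11 eV), photoemission WILL occur.
The threshold wavelength is λ₀ = hc/φ = 398.7 nm.
Since 149.3 nm < 398.7 nm, the light has sufficient energy.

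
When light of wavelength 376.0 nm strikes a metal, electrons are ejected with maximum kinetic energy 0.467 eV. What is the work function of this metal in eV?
2.83 eV

From Einstein's photoelectric equation: KE_max = hf - φ = hc/λ - φ

Rearranging for φ:
φ = hc/λ - KE_max

Calculate photon energy:
E_photon = hc/λ = 3.2975 eV

Therefore:
φ = 3.2975 - 0.467 = 2.83 eV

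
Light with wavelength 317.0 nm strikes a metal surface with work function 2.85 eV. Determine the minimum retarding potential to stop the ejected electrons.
1.0612 V

The stopping potential V_s satisfies: eV_s = KE_max

First, find KE_max using Einstein's equation:
E_photon = hc/λ = 3.9112 eV
KE_max = E_photon - φ = 3.9112 - 2.85 = 1.0612 eV

Since eV_s = KE_max:
V_s = KE_max/e = 1.0612 V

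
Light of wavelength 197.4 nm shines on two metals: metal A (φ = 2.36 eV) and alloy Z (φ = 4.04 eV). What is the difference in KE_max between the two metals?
1.6800 eV

Using KE_max = hc/λ - φ for each metal:

Photon energy: E = hc/λ = 6.2809 eV

For metal A (φ₁ = 2.36 eV):
KE₁ = E - φ₁ = 6.2809 - 2.36 = 3.9209 eV

For alloy Z (φ₂ = 4.04 eV):
KE₂ = E - φ₂ = 6.2809 - 4.04 = 2.2409 eV

Difference:
ΔKE = KE₁ - KE₂ = 3.9209 - 2.2409 = 1.6800 eV

Note: The difference equals the difference in work functions: 4.04 - 2.36 = 1.68 eV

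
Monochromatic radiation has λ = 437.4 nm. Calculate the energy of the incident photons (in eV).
2.8346 eV

Using E = hf = hc/λ:

E = hc/λ = (6.626×10⁻³⁴ J·s)(3×10⁸ m/s) / (437.4×10⁻⁹ m)
E = 2.8346 eV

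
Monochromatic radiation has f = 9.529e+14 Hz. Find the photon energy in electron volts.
3.9409 eV

Using E = hf:

E = hf = (6.626×10⁻³⁴ J·s)(9.529e+14 Hz)
E = 3.9409 eV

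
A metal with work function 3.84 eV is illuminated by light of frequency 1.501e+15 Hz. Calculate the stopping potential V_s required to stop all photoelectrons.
2.3676 V

The stopping potential V_s satisfies: eV_s = KE_max

First, find KE_max using Einstein's equation:
E_photon = hf = (6.626×10⁻³⁴ J·s)(1.501e+15 Hz) = 6.2076 eV
KE_max = E_photon - φ = 6.2076 - 3.84 = 2.3676 eV

Since eV_s = KE_max:
V_s = KE_max/e = 2.3676 V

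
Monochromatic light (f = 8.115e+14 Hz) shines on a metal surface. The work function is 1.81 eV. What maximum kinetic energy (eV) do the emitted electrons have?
1.5461 eV

Using Einstein's photoelectric equation: KE_max = hf - φ

First, calculate the photon energy:
E_photon = hf = (6.626×10⁻³⁴ J·s)(8.115e+14 Hz)
E_photon = 3.3561 eV

Then, the maximum kinetic energy:
KE_max = E_photon - φ = 3.3561 eV - 1.81 eV = 1.5461 eV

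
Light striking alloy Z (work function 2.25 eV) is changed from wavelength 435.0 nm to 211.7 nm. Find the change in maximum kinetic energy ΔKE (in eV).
3.0064 eV

Using Einstein's equation: KE_max = hc/λ - φ

For λ₁ = 435.0 nm:
KE₁ = hc/λ₁ - φ = 2.8502 - 2.25 = 0.6002 eV

For λ₂ = 211.7 nm:
KE₂ = hc/λ₂ - φ = 5.8566 - 2.25 = 3.6066 eV

Change in KE:
ΔKE = KE₂ - KE₁ = 3.6066 - 0.6002 = 3.0064 eV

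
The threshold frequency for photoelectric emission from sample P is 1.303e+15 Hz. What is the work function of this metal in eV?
5.39 eV

At the threshold frequency, photon energy equals work function:
φ = hf₀

Calculating:
φ = (6.626×10⁻³⁴ J·s)(1.303e+15 Hz)
φ = 5.39 eV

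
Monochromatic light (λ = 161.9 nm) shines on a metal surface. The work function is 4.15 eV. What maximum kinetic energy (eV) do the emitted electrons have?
3.5081 eV

Using Einstein's photoelectric equation: KE_max = hf - φ = hc/λ - φ

First, calculate the photon energy:
E_photon = hc/λ = (6.626×10⁻³⁴ J·s)(3×10⁸ m/s) / (161.9×10⁻⁹ m)
E_photon = 7.6581 eV

Then, the maximum kinetic energy:
KE_max = E_photon - φ = 7.6581 eV - 4.15 eV = 3.5081 eV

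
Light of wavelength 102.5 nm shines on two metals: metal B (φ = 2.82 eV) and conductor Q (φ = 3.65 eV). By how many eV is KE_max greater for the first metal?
0.8300 eV

Using KE_max = hc/λ - φ for each metal:

Photon energy: E = hc/λ = 12.0960 eV

For metal B (φ₁ = 2.82 eV):
KE₁ = E - φ₁ = 12.0960 - 2.82 = 9.2760 eV

For conductor Q (φ₂ = 3.65 eV):
KE₂ = E - φ₂ = 12.0960 - 3.65 = 8.4460 eV

Difference:
ΔKE = KE₁ - KE₂ = 9.2760 - 8.4460 = 0.8300 eV

Note: The difference equals the difference in work functions: 3.65 - 2.82 = 0.83 eV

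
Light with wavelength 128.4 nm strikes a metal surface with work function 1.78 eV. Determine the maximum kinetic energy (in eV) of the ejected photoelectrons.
7.8761 eV

Using Einstein's photoelectric equation: KE_max = hf - φ = hc/λ - φ

First, calculate the photon energy:
E_photon = hc/λ = (6.626×10⁻³⁴ J·s)(3×10⁸ m/s) / (128.4×10⁻⁹ m)
E_photon = 9.6561 eV

Then, the maximum kinetic energy:
KE_max = E_photon - φ = 9.6561 eV - 1.78 eV = 7.8761 eV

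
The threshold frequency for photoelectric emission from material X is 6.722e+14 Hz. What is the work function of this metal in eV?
2.78 eV

At the threshold frequency, photon energy equals work function:
φ = hf₀

Calculating:
φ = (6.626×10⁻³⁴ J·s)(6.722e+14 Hz)
φ = 2.78 eV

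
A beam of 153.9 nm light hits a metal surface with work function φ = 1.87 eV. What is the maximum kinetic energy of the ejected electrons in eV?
6.1862 eV

Using Einstein's photoelectric equation: KE_max = hf - φ = hc/λ - φ

First, calculate the photon energy:
E_photon = hc/λ = (6.626×10⁻³⁴ J·s)(3×10⁸ m/s) / (153.9×10⁻⁹ m)
E_photon = 8.0562 eV

Then, the maximum kinetic energy:
KE_max = E_photon - φ = 8.0562 eV - 1.87 eV = 6.1862 eV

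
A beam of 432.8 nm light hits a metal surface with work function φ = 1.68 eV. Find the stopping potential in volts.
1.1847 V

The stopping potential V_s satisfies: eV_s = KE_max

First, find KE_max using Einstein's equation:
E_photon = hc/λ = 2.8647 eV
KE_max = E_photon - φ = 2.8647 - 1.68 = 1.1847 eV

Since eV_s = KE_max:
V_s = KE_max/e = 1.1847 V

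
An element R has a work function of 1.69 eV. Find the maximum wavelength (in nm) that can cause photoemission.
733.63 nm

The threshold wavelength is when the photon energy equals the work function:
hc/λ₀ = φ

Solving for λ₀:
λ₀ = hc/φ = (6.626×10⁻³⁴ J·s)(3×10⁸ m/s) / (1.69 eV × 1.602×10⁻¹⁹ J/eV)
λ₀ = 733.63 nm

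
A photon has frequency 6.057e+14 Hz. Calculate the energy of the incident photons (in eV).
2.5050 eV

Using E = hf:

E = hf = (6.626×10⁻³⁴ J·s)(6.057e+14 Hz)
E = 2.5050 eV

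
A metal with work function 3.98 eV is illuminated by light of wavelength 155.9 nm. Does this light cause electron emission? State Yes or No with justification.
Yes

For photoemission, the photon energy must exceed the work function.

Photon energy: E = hc/λ = 7.9528 eV
Work function: φ = 3.98 eV

Since E_photon (7.9528 eV) > φ (3.98 eV), photoemission WILL occur.
The threshold wavelength is λ₀ = hc/φ = 311.5 nm.
Since 155.9 nm < 311.5 nm, the light has sufficient energy.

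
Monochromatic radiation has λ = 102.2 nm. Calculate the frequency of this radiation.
2.9334e+15 Hz

Using the wave equation: c = fλ

Solving for frequency:
f = c/λ = (3×10⁸ m/s) / (102.2×10⁻⁹ m)
f = 2.9334e+15 Hz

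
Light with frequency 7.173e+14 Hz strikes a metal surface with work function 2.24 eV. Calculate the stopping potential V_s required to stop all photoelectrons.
0.7265 V

The stopping potential V_s satisfies: eV_s = KE_max

First, find KE_max using Einstein's equation:
E_photon = hf = (6.626×10⁻³⁴ J·s)(7.173e+14 Hz) = 2.9665 eV
KE_max = E_photon - φ = 2.9665 - 2.24 = 0.7265 eV

Since eV_s = KE_max:
V_s = KE_max/e = 0.7265 V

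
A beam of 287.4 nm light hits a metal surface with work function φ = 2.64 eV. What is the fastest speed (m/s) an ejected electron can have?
7.6737e+05 m/s

First, find the maximum kinetic energy:
E_photon = hc/λ = 4.3140 eV
KE_max = E_photon - φ = 4.3140 - 2.64 = 1.6740 eV

Convert to Joules: KE_max = 1.6740 × 1.602×10⁻¹⁹ J = 2.6820e-19 J

Then use KE = ½mv² to find velocity:
v = √(2·KE/m) = √(2 × 2.6820e-19 J / 9.109e-31 kg)
v = 7.6737e+05 m/s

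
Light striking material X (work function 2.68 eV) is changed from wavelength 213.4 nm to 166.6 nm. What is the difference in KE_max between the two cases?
1.6321 eV

Using Einstein's equation: KE_max = hc/λ - φ

For λ₁ = 213.4 nm:
KE₁ = hc/λ₁ - φ = 5.8099 - 2.68 = 3.1299 eV

For λ₂ = 166.6 nm:
KE₂ = hc/λ₂ - φ = 7.4420 - 2.68 = 4.7620 eV

Change in KE:
ΔKE = KE₂ - KE₁ = 4.7620 - 3.1299 = 1.6321 eV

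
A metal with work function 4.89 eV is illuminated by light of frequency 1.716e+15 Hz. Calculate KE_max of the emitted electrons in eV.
2.2068 eV

Using Einstein's photoelectric equation: KE_max = hf - φ

First, calculate the photon energy:
E_photon = hf = (6.626×10⁻³⁴ J·s)(1.716e+15 Hz)
E_photon = 7.0968 eV

Then, the maximum kinetic energy:
KE_max = E_photon - φ = 7.0968 eV - 4.89 eV = 2.2068 eV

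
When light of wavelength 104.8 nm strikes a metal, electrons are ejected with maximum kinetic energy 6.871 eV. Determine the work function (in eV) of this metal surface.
4.96 eV

From Einstein's photoelectric equation: KE_max = hf - φ = hc/λ - φ

Rearranging for φ:
φ = hc/λ - KE_max

Calculate photon energy:
E_photon = hc/λ = 11.8306 eV

Therefore:
φ = 11.8306 - 6.871 = 4.96 eV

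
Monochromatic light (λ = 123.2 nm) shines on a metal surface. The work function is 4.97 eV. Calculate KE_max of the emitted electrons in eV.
5.0937 eV

Using Einstein's photoelectric equation: KE_max = hf - φ = hc/λ - φ

First, calculate the photon energy:
E_photon = hc/λ = (6.626×10⁻³⁴ J·s)(3×10⁸ m/s) / (123.2×10⁻⁹ m)
E_photon = 10.0637 eV

Then, the maximum kinetic energy:
KE_max = E_photon - φ = 10.0637 eV - 4.97 eV = 5.0937 eV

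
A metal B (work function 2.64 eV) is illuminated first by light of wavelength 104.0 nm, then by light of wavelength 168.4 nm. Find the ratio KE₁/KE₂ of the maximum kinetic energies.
1.9654

Using Einstein's equation: KE_max = hc/λ - φ

For λ₁ = 104.0 nm:
E₁ = hc/λ₁ = 11.9216 eV
KE₁ = E₁ - φ = 11.9216 - 2.64 = 9.2816 eV

For λ₂ = 168.4 nm:
E₂ = hc/λ₂ = 7.3625 eV
KE₂ = E₂ - φ = 7.3625 - 2.64 = 4.7225 eV

Ratio: KE₁/KE₂ = 9.2816/4.7225 = 1.9654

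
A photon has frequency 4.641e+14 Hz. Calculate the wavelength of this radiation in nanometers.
645.97 nm

Using the wave equation: c = fλ

Solving for wavelength:
λ = c/f = (3×10⁸ m/s) / (4.641e+14 Hz)
λ = 645.97 nm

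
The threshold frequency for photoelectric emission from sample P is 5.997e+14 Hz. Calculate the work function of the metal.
2.48 eV

At the threshold frequency, photon energy equals work function:
φ = hf₀

Calculating:
φ = (6.626×10⁻³⁴ J·s)(5.997e+14 Hz)
φ = 2.48 eV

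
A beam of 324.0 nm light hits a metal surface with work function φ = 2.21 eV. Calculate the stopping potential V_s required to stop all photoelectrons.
1.6167 V

The stopping potential V_s satisfies: eV_s = KE_max

First, find KE_max using Einstein's equation:
E_photon = hc/λ = 3.8267 eV
KE_max = E_photon - φ = 3.8267 - 2.21 = 1.6167 eV

Since eV_s = KE_max:
V_s = KE_max/e = 1.6167 V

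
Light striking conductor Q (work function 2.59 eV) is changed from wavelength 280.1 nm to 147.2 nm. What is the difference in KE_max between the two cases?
3.9964 eV

Using Einstein's equation: KE_max = hc/λ - φ

For λ₁ = 280.1 nm:
KE₁ = hc/λ₁ - φ = 4.4264 - 2.59 = 1.8364 eV

For λ₂ = 147.2 nm:
KE₂ = hc/λ₂ - φ = 8.4228 - 2.59 = 5.8328 eV

Change in KE:
ΔKE = KE₂ - KE₁ = 5.8328 - 1.8364 = 3.9964 eV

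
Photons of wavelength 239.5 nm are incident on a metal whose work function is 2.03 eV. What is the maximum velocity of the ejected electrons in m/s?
1.0521e+06 m/s

First, find the maximum kinetic energy:
E_photon = hc/λ = 5.1768 eV
KE_max = E_photon - φ = 5.1768 - 2.03 = 3.1468 eV

Convert to Joules: KE_max = 3.1468 × 1.602×10⁻¹⁹ J = 5.0417e-19 J

Then use KE = ½mv² to find velocity:
v = √(2·KE/m) = √(2 × 5.0417e-19 J / 9.109e-31 kg)
v = 1.0521e+06 m/s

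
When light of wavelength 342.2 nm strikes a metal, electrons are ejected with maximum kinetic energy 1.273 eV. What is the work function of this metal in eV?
2.35 eV

From Einstein's photoelectric equation: KE_max = hf - φ = hc/λ - φ

Rearranging for φ:
φ = hc/λ - KE_max

Calculate photon energy:
E_photon = hc/λ = 3.6232 eV

Therefore:
φ = 3.6232 - 1.273 = 2.35 eV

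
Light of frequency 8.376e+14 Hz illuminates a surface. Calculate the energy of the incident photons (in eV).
3.4640 eV

Using E = hf:

E = hf = (6.626×10⁻³⁴ J·s)(8.376e+14 Hz)
E = 3.4640 eV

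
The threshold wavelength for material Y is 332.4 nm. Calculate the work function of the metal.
3.73 eV

At the threshold wavelength, photon energy equals work function:
φ = hc/λ₀

Calculating:
φ = (6.626×10⁻³⁴ J·s)(3×10⁸ m/s) / (332.4×10⁻⁹ m)
φ = 3.73 eV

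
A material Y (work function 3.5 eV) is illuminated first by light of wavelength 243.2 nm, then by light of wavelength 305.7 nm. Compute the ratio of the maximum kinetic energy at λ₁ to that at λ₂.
2.8755

Using Einstein's equation: KE_max = hc/λ - φ

For λ₁ = 243.2 nm:
E₁ = hc/λ₁ = 5.0980 eV
KE₁ = E₁ - φ = 5.0980 - 3.5 = 1.5980 eV

For λ₂ = 305.7 nm:
E₂ = hc/λ₂ = 4.0557 eV
KE₂ = E₂ - φ = 4.0557 - 3.5 = 0.5557 eV

Ratio: KE₁/KE₂ = 1.5980/0.5557 = 2.8755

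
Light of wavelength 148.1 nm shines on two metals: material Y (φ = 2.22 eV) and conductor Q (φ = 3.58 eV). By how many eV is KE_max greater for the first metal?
1.3600 eV

Using KE_max = hc/λ - φ for each metal:

Photon energy: E = hc/λ = 8.3717 eV

For material Y (φ₁ = 2.22 eV):
KE₁ = E - φ₁ = 8.3717 - 2.22 = 6.1517 eV

For conductor Q (φ₂ = 3.58 eV):
KE₂ = E - φ₂ = 8.3717 - 3.58 = 4.7917 eV

Difference:
ΔKE = KE₁ - KE₂ = 6.1517 - 4.7917 = 1.3600 eV

Note: The difference equals the difference in work functions: 3.58 - 2.22 = 1.36 eV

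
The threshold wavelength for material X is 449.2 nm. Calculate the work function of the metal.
2.76 eV

At the threshold wavelength, photon energy equals work function:
φ = hc/λ₀

Calculating:
φ = (6.626×10⁻³⁴ J·s)(3×10⁸ m/s) / (449.2×10⁻⁹ m)
φ = 2.76 eV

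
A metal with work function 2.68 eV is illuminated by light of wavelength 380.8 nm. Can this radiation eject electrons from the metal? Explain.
Yes

For photoemission, the photon energy must exceed the work function.

Photon energy: E = hc/λ = 3.2559 eV
Work function: φ = 2.68 eV

Since E_photon (3.2559 eV) > φ (2.68 eV), photoemission WILL occur.
The threshold wavelength is λ₀ = hc/φ = 462.6 nm.
Since 380.8 nm < 462.6 nm, the light has sufficient energy.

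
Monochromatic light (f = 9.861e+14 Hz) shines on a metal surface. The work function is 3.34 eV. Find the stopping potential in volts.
0.7382 V

The stopping potential V_s satisfies: eV_s = KE_max

First, find KE_max using Einstein's equation:
E_photon = hf = (6.626×10⁻³⁴ J·s)(9.861e+14 Hz) = 4.0782 eV
KE_max = E_photon - φ = 4.0782 - 3.34 = 0.7382 eV

Since eV_s = KE_max:
V_s = KE_max/e = 0.7382 V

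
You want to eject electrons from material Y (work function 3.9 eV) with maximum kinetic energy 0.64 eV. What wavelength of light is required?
273.09 nm

From Einstein's equation: KE_max = hc/λ - φ

Rearranging for λ:
hc/λ = KE_max + φ
λ = hc/(KE_max + φ)

Required photon energy:
E_photon = KE_max + φ = 0.64 + 3.9 = 4.54 eV

Required wavelength:
λ = hc/E_photon = (6.626×10⁻³⁴)(3×10⁸) / (4.54 × 1.602×10⁻¹⁹)
λ = 273.09 nm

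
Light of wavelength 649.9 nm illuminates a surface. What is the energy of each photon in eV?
1.9077 eV

Using E = hf = hc/λ:

E = hc/λ = (6.626×10⁻³⁴ J·s)(3×10⁸ m/s) / (649.9×10⁻⁹ m)
E = 1.9077 eV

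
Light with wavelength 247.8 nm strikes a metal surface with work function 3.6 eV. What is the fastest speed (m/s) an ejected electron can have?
7.0261e+05 m/s

First, find the maximum kinetic energy:
E_photon = hc/λ = 5.0034 eV
KE_max = E_photon - φ = 5.0034 - 3.6 = 1.4034 eV

Convert to Joules: KE_max = 1.4034 × 1.602×10⁻¹⁹ J = 2.2485e-19 J

Then use KE = ½mv² to find velocity:
v = √(2·KE/m) = √(2 × 2.2485e-19 J / 9.109e-31 kg)
v = 7.0261e+05 m/s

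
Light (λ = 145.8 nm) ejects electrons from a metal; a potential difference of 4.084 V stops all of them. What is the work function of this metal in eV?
4.42 eV

The stopping potential gives the maximum kinetic energy: KE_max = eV_s = 4.084 eV

From Einstein's photoelectric equation: KE_max = hc/λ - φ
Rearranging: φ = hc/λ - KE_max

Calculate photon energy:
E_photon = hc/λ = (6.626×10⁻³⁴ J·s)(3×10⁸ m/s) / (145.8×10⁻⁹ m) = 8.5037 eV

Therefore:
φ = 8.5037 - 4.084 = 4.42 eV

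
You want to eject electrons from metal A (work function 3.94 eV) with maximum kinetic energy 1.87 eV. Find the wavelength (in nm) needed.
213.40 nm

From Einstein's equation: KE_max = hc/λ - φ

Rearranging for λ:
hc/λ = KE_max + φ
λ = hc/(KE_max + φ)

Required photon energy:
E_photon = KE_max + φ = 1.87 + 3.94 = 5.81 eV

Required wavelength:
λ = hc/E_photon = (6.626×10⁻³⁴)(3×10⁸) / (5.81 × 1.602×10⁻¹⁹)
λ = 213.40 nm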